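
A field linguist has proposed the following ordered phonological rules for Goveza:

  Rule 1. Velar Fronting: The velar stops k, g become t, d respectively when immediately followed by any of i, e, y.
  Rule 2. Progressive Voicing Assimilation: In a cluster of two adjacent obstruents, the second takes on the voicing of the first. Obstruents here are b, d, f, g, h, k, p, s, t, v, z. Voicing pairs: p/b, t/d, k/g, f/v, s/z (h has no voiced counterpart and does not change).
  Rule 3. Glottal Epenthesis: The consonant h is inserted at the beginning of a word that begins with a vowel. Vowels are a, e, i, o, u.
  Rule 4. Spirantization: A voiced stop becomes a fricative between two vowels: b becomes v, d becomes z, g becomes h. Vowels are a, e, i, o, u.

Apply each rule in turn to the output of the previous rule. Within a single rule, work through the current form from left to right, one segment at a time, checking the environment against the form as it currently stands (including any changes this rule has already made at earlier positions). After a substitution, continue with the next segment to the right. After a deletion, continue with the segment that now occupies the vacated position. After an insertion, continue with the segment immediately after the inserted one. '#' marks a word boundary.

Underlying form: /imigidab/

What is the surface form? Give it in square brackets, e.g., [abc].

Rule 1 Velar Fronting: [imigidab] → [imididab]
Rule 2 Progressive Voicing Assimilation: no change — [imididab]
Rule 3 Glottal Epenthesis: [imididab] → [himididab]
Rule 4 Spirantization: [himididab] → [himizizab]

[himizizab]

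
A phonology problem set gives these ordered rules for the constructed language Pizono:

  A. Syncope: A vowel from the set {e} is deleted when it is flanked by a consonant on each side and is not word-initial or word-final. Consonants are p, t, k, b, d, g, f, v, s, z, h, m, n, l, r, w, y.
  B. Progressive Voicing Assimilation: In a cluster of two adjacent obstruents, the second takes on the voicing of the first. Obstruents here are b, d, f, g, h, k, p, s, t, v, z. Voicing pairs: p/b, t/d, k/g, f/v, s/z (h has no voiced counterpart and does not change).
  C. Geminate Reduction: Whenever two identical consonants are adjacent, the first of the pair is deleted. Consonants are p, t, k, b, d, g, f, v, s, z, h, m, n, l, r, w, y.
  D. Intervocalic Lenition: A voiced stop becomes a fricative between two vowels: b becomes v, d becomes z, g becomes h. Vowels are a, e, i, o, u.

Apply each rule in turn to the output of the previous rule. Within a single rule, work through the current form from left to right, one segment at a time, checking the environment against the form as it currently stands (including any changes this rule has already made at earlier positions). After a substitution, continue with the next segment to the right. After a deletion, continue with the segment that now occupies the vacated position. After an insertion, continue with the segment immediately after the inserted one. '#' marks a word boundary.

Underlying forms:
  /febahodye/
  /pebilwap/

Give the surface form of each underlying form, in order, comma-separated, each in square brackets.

/febahodye/:
  A Syncope: [febahodye] → [fbahodye]
  B Progressive Voicing Assimilation: [fbahodye] → [fpahodye]
  C Geminate Reduction: no change — [fpahodye]
  D Intervocalic Lenition: no change — [fpahodye]
/pebilwap/:
  A Syncope: [pebilwap] → [pbilwap]
  B Progressive Voicing Assimilation: [pbilwap] → [ppilwap]
  C Geminate Reduction: [ppilwap] → [pilwap]
  D Intervocalic Lenition: no change — [pilwap]

[fpahodye], [pilwap]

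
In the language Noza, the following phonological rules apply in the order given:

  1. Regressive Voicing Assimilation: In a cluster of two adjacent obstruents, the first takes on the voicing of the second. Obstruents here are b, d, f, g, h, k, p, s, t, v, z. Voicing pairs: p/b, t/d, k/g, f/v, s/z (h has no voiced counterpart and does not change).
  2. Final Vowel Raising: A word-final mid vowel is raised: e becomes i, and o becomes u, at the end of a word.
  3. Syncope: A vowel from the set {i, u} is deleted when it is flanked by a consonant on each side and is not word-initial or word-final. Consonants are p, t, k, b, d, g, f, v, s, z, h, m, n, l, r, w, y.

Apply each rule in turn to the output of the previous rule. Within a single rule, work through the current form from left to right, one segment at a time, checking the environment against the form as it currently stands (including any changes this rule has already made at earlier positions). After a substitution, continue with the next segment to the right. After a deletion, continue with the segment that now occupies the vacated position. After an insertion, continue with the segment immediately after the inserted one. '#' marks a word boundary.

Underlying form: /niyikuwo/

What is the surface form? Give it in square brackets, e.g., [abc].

[nykwu]

1 Regressive Voicing Assimilation: no change — [niyikuwo]
2 Final Vowel Raising: [niyikuwo] → [niyikuwu]
3 Syncope: [niyikuwu] → [nykwu]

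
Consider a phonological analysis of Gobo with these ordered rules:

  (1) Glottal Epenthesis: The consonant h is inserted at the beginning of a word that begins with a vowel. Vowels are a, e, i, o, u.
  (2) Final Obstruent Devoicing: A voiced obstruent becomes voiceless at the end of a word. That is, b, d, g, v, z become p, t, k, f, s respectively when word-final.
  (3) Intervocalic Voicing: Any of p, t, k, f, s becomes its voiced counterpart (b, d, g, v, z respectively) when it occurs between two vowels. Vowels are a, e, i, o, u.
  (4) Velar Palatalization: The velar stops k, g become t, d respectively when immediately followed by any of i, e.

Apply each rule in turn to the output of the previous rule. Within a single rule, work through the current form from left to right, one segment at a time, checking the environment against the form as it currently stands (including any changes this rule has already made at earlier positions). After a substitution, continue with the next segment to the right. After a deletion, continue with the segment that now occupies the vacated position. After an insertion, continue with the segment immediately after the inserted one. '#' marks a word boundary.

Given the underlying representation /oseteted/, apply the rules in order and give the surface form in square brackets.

[hozededet]

(1) Glottal Epenthesis: [oseteted] → [hoseteted]
(2) Final Obstruent Devoicing: [hoseteted] → [hosetetet]
(3) Intervocalic Voicing: [hosetetet] → [hozededet]
(4) Velar Palatalization: no change — [hozededet]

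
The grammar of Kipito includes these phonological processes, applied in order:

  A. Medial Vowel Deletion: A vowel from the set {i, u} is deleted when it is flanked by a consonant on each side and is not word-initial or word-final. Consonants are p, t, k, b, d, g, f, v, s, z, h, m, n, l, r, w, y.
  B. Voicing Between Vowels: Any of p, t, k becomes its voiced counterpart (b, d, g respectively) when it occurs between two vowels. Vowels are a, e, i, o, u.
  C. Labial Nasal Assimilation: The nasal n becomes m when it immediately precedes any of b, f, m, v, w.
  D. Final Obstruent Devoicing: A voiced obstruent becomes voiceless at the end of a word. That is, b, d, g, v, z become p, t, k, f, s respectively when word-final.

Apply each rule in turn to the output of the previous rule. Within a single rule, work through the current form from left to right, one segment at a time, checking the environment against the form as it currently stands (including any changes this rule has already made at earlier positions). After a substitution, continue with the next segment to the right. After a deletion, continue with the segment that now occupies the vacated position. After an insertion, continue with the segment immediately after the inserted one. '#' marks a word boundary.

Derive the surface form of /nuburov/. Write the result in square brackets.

A Medial Vowel Deletion: [nuburov] → [nbrov]
B Voicing Between Vowels: no change — [nbrov]
C Labial Nasal Assimilation: [nbrov] → [mbrov]
D Final Obstruent Devoicing: [mbrov] → [mbrof]

[mbrof]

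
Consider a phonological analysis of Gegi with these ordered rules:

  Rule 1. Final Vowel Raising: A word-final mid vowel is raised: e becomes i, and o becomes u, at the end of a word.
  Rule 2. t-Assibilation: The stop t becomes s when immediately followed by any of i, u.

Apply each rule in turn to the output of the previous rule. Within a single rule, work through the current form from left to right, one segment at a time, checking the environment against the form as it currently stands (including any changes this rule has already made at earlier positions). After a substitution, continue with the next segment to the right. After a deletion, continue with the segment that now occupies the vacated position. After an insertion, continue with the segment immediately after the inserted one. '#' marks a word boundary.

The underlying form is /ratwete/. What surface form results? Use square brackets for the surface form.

Rule 1 Final Vowel Raising: [ratwete] → [ratweti]
Rule 2 t-Assibilation: [ratweti] → [ratwesi]

[ratwesi]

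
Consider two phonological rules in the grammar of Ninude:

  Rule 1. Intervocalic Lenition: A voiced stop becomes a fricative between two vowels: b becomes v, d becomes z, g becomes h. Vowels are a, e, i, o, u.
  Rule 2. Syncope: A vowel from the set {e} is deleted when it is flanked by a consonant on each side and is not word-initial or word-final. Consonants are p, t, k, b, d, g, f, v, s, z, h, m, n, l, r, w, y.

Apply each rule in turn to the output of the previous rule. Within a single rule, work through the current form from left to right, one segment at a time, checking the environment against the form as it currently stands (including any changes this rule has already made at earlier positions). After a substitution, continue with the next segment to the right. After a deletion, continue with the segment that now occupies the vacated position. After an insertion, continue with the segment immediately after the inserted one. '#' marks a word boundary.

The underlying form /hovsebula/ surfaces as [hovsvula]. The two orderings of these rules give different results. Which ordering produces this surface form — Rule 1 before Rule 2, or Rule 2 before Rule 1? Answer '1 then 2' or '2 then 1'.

1 then 2

Order 1 then 2:
  1 Intervocalic Lenition: [hovsebula] → [hovsevula]
  2 Syncope: [hovsevula] → [hovsvula]
  result: [hovsvula]
Order 2 then 1:
  2 Syncope: [hovsebula] → [hovsbula]
  1 Intervocalic Lenition: no change — [hovsbula]
  result: [hovsbula]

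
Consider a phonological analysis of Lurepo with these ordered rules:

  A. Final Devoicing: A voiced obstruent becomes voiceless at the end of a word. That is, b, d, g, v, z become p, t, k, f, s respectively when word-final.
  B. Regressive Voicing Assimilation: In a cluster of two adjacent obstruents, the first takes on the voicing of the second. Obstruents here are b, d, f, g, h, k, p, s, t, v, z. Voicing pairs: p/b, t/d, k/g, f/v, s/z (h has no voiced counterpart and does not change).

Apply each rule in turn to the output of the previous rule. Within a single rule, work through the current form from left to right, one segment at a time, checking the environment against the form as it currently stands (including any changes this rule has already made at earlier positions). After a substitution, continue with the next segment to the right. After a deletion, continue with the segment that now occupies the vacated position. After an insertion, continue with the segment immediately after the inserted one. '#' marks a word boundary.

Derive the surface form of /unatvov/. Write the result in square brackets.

A Final Devoicing: [unatvov] → [unatvof]
B Regressive Voicing Assimilation: [unatvof] → [unadvof]

[unadvof]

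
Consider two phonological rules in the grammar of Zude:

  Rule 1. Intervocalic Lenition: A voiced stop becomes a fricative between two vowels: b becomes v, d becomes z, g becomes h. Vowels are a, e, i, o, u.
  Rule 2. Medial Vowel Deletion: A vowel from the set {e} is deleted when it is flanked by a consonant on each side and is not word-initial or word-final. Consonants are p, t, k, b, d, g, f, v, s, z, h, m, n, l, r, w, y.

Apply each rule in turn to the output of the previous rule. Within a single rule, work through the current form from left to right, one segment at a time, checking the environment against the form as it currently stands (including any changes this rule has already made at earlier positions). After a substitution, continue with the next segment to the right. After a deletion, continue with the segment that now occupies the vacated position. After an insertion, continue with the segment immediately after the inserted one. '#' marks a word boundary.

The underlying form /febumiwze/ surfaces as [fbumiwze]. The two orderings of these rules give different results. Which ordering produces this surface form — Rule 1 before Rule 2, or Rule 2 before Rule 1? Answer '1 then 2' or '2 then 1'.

2 then 1

Order 1 then 2:
  1 Intervocalic Lenition: [febumiwze] → [fevumiwze]
  2 Medial Vowel Deletion: [fevumiwze] → [fvumiwze]
  result: [fvumiwze]
Order 2 then 1:
  2 Medial Vowel Deletion: [febumiwze] → [fbumiwze]
  1 Intervocalic Lenition: no change — [fbumiwze]
  result: [fbumiwze]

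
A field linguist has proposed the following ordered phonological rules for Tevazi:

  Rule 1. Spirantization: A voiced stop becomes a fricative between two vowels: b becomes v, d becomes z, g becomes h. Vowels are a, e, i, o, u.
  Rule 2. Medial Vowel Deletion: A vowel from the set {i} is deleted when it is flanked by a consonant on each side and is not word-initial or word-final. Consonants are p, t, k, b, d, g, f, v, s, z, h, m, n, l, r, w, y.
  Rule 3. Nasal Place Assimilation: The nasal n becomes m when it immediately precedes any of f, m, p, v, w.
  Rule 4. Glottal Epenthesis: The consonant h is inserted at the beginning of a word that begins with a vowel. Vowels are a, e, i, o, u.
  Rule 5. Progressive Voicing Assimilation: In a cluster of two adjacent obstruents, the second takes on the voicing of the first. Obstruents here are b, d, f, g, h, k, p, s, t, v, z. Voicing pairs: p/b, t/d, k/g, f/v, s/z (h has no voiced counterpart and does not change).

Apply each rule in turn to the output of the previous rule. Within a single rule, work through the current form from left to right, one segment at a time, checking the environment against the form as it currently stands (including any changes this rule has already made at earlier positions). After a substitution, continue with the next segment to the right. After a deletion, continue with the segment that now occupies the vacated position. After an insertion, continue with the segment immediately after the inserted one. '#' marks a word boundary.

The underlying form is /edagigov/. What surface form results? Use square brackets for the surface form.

[hezahhov]

Rule 1 Spirantization: [edagigov] → [ezahihov]
Rule 2 Medial Vowel Deletion: [ezahihov] → [ezahhov]
Rule 3 Nasal Place Assimilation: no change — [ezahhov]
Rule 4 Glottal Epenthesis: [ezahhov] → [hezahhov]
Rule 5 Progressive Voicing Assimilation: no change — [hezahhov]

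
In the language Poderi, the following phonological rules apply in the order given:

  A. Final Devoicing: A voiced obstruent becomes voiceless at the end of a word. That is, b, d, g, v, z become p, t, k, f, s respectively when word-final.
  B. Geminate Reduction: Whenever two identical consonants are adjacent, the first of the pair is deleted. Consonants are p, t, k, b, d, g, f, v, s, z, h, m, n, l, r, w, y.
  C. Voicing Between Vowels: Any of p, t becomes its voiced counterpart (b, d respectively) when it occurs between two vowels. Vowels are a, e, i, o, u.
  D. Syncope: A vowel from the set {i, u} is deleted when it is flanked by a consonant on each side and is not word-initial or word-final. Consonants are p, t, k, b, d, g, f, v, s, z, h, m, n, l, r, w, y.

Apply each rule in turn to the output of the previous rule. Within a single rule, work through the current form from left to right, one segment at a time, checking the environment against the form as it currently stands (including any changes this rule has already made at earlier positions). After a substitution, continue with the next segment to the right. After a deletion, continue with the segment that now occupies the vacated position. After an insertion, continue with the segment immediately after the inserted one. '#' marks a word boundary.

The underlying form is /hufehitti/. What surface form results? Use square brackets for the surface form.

A Final Devoicing: no change — [hufehitti]
B Geminate Reduction: [hufehitti] → [hufehiti]
C Voicing Between Vowels: [hufehiti] → [hufehidi]
D Syncope: [hufehidi] → [hfehdi]

[hfehdi]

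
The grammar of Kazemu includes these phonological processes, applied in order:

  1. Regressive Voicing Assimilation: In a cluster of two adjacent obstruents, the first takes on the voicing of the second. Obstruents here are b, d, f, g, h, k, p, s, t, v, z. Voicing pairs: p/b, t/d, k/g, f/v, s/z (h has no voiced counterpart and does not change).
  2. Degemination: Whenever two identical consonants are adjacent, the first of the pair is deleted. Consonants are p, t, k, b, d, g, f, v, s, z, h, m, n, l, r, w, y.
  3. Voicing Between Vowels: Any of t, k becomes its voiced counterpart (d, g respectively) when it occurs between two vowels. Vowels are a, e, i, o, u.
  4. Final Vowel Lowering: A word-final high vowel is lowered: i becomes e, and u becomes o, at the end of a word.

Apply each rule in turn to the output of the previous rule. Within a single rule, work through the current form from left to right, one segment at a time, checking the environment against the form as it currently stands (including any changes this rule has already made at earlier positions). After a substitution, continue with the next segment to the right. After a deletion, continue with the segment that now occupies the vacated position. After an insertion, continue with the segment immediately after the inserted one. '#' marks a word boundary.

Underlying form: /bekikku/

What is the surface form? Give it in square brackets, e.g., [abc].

[begigo]

1 Regressive Voicing Assimilation: no change — [bekikku]
2 Degemination: [bekikku] → [bekiku]
3 Voicing Between Vowels: [bekiku] → [begigu]
4 Final Vowel Lowering: [begigu] → [begigo]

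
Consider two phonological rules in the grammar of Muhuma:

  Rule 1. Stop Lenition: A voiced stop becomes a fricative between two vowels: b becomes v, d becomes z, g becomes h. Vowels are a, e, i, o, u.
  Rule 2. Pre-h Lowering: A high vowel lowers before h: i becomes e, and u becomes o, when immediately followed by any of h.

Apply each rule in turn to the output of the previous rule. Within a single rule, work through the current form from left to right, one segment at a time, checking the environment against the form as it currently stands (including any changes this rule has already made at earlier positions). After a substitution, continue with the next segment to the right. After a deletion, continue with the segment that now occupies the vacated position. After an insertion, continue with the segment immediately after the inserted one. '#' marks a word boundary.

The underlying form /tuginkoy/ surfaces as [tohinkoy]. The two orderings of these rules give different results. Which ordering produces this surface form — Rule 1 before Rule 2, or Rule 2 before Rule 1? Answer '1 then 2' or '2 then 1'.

1 then 2

Order 1 then 2:
  1 Stop Lenition: [tuginkoy] → [tuhinkoy]
  2 Pre-h Lowering: [tuhinkoy] → [tohinkoy]
  result: [tohinkoy]
Order 2 then 1:
  2 Pre-h Lowering: no change — [tuginkoy]
  1 Stop Lenition: [tuginkoy] → [tuhinkoy]
  result: [tuhinkoy]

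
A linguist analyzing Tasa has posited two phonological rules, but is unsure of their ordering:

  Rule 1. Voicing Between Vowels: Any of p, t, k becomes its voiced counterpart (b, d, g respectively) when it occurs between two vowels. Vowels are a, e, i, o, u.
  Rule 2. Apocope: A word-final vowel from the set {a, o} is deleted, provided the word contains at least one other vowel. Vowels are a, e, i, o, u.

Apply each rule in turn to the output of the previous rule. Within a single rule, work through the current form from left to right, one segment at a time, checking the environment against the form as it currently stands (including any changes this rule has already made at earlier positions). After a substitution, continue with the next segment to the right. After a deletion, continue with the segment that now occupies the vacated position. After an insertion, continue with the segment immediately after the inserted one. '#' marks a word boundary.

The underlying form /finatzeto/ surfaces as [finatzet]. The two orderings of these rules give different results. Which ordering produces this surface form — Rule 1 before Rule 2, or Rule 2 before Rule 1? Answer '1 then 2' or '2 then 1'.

Order 1 then 2:
  1 Voicing Between Vowels: [finatzeto] → [finatzedo]
  2 Apocope: [finatzedo] → [finatzed]
  result: [finatzed]
Order 2 then 1:
  2 Apocope: [finatzeto] → [finatzet]
  1 Voicing Between Vowels: no change — [finatzet]
  result: [finatzet]

2 then 1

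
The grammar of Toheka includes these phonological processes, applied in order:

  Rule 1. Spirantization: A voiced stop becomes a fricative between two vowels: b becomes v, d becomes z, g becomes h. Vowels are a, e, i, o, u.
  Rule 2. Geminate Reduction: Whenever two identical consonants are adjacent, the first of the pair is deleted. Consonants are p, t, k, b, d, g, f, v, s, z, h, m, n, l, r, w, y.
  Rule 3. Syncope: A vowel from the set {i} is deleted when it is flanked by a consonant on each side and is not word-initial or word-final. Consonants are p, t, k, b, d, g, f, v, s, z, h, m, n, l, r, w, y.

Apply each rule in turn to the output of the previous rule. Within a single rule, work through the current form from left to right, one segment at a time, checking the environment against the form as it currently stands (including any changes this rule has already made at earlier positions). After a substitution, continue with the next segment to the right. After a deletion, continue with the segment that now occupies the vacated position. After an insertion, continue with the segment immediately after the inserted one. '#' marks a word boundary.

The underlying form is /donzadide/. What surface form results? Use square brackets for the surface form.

[donzazze]

Rule 1 Spirantization: [donzadide] → [donzazize]
Rule 2 Geminate Reduction: no change — [donzazize]
Rule 3 Syncope: [donzazize] → [donzazze]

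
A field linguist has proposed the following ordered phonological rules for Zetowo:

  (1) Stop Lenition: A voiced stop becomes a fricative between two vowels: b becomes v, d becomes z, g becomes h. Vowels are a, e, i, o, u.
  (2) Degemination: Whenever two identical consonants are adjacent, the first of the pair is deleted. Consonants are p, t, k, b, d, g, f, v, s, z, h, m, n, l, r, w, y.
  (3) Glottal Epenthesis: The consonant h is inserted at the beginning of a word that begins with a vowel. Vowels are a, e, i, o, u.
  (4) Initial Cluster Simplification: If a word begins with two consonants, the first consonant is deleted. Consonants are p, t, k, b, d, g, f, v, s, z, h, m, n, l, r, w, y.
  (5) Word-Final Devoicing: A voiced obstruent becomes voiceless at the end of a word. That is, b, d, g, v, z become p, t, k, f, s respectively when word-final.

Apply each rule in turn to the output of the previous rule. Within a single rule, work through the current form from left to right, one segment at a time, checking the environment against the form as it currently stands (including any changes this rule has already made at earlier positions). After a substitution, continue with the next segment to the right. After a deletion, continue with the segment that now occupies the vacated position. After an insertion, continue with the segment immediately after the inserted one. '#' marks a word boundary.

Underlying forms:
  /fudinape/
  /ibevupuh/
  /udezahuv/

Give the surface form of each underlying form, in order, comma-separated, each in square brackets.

/fudinape/:
  (1) Stop Lenition: [fudinape] → [fuzinape]
  (2) Degemination: no change — [fuzinape]
  (3) Glottal Epenthesis: no change — [fuzinape]
  (4) Initial Cluster Simplification: no change — [fuzinape]
  (5) Word-Final Devoicing: no change — [fuzinape]
/ibevupuh/:
  (1) Stop Lenition: [ibevupuh] → [ivevupuh]
  (2) Degemination: no change — [ivevupuh]
  (3) Glottal Epenthesis: [ivevupuh] → [hivevupuh]
  (4) Initial Cluster Simplification: no change — [hivevupuh]
  (5) Word-Final Devoicing: no change — [hivevupuh]
/udezahuv/:
  (1) Stop Lenition: [udezahuv] → [uzezahuv]
  (2) Degemination: no change — [uzezahuv]
  (3) Glottal Epenthesis: [uzezahuv] → [huzezahuv]
  (4) Initial Cluster Simplification: no change — [huzezahuv]
  (5) Word-Final Devoicing: [huzezahuv] → [huzezahuf]

[fuzinape], [hivevupuh], [huzezahuf]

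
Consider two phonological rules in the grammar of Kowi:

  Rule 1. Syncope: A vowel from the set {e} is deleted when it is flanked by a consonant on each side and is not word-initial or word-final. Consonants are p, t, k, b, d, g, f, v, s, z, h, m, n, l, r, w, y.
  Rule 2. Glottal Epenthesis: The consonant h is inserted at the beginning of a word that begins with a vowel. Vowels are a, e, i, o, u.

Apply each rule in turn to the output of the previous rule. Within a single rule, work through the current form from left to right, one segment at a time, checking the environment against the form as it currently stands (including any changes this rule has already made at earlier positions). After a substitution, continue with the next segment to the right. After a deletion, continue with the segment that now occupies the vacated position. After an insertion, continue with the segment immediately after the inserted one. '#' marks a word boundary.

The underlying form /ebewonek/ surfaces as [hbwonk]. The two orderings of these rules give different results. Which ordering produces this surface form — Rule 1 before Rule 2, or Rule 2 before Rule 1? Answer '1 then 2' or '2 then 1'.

Order 1 then 2:
  1 Syncope: [ebewonek] → [ebwonk]
  2 Glottal Epenthesis: [ebwonk] → [hebwonk]
  result: [hebwonk]
Order 2 then 1:
  2 Glottal Epenthesis: [ebewonek] → [hebewonek]
  1 Syncope: [hebewonek] → [hbwonk]
  result: [hbwonk]

2 then 1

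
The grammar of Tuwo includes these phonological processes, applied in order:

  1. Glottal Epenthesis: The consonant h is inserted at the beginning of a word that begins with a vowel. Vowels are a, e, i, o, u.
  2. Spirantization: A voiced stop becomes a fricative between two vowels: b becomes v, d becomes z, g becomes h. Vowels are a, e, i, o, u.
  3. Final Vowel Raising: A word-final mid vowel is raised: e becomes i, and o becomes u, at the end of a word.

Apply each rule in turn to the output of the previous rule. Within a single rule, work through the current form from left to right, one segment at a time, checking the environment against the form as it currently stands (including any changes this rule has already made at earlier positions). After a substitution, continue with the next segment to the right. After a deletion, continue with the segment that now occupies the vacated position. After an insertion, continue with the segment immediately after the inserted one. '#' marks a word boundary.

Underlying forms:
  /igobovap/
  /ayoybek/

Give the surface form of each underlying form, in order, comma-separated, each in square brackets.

[hihovovap], [hayoybek]

/igobovap/:
  1 Glottal Epenthesis: [igobovap] → [higobovap]
  2 Spirantization: [higobovap] → [hihovovap]
  3 Final Vowel Raising: no change — [hihovovap]
/ayoybek/:
  1 Glottal Epenthesis: [ayoybek] → [hayoybek]
  2 Spirantization: no change — [hayoybek]
  3 Final Vowel Raising: no change — [hayoybek]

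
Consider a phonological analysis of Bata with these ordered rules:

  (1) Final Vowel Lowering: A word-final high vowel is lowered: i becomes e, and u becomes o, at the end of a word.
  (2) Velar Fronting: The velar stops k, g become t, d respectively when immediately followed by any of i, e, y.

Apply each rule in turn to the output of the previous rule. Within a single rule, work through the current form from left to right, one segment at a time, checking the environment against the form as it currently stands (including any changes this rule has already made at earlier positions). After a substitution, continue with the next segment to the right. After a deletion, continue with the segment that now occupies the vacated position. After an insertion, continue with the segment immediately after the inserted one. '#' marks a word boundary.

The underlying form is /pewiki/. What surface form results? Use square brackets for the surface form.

(1) Final Vowel Lowering: [pewiki] → [pewike]
(2) Velar Fronting: [pewike] → [pewite]

[pewite]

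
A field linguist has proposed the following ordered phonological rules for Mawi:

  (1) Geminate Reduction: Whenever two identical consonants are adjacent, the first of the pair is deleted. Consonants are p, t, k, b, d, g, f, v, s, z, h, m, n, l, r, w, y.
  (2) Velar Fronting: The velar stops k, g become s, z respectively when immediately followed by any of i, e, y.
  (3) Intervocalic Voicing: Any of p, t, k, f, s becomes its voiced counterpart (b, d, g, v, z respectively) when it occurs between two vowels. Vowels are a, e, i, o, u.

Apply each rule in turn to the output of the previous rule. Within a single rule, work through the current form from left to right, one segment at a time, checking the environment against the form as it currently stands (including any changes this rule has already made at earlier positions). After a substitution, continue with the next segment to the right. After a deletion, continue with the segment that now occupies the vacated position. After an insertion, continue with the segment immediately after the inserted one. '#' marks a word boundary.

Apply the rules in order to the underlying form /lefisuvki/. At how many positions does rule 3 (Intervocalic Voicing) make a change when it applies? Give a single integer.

(1) Geminate Reduction: no change — [lefisuvki]
(2) Velar Fronting: [lefisuvki] → [lefisuvsi]
(3) Intervocalic Voicing: [lefisuvsi] → [levizuvsi]
Rule 3 changed 2 position(s).

2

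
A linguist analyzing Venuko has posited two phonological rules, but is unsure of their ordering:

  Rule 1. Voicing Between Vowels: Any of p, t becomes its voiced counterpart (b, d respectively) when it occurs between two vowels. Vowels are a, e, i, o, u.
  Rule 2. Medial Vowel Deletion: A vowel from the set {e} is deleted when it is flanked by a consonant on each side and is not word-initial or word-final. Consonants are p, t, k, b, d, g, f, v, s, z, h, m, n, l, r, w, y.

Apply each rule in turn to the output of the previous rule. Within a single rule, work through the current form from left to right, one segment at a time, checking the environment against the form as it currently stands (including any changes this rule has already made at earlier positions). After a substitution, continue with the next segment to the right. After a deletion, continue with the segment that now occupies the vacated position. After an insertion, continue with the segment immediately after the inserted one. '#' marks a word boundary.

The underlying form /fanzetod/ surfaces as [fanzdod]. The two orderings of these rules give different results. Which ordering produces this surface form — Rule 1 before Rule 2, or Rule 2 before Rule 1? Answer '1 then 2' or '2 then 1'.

Order 1 then 2:
  1 Voicing Between Vowels: [fanzetod] → [fanzedod]
  2 Medial Vowel Deletion: [fanzedod] → [fanzdod]
  result: [fanzdod]
Order 2 then 1:
  2 Medial Vowel Deletion: [fanzetod] → [fanztod]
  1 Voicing Between Vowels: no change — [fanztod]
  result: [fanztod]

1 then 2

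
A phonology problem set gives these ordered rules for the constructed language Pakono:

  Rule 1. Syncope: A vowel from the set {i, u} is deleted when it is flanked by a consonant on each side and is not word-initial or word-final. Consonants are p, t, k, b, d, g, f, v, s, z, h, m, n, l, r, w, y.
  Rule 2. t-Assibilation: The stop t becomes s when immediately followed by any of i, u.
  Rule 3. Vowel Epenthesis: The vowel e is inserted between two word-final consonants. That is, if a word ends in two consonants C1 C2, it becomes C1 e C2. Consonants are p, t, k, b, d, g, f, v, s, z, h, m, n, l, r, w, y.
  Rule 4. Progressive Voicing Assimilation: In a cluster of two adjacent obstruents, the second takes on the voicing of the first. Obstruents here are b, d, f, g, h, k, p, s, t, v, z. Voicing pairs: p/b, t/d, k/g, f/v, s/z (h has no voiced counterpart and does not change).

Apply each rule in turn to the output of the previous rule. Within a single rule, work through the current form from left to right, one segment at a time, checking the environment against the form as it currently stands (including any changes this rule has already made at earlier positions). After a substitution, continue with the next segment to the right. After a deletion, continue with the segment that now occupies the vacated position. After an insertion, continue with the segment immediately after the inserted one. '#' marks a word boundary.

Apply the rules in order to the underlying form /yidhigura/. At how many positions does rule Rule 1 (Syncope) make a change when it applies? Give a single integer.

Rule 1 Syncope: [yidhigura] → [ydhgra]
Rule 2 t-Assibilation: no change — [ydhgra]
Rule 3 Vowel Epenthesis: no change — [ydhgra]
Rule 4 Progressive Voicing Assimilation: [ydhgra] → [ydhkra]
Rule Rule 1 changed 3 position(s).

3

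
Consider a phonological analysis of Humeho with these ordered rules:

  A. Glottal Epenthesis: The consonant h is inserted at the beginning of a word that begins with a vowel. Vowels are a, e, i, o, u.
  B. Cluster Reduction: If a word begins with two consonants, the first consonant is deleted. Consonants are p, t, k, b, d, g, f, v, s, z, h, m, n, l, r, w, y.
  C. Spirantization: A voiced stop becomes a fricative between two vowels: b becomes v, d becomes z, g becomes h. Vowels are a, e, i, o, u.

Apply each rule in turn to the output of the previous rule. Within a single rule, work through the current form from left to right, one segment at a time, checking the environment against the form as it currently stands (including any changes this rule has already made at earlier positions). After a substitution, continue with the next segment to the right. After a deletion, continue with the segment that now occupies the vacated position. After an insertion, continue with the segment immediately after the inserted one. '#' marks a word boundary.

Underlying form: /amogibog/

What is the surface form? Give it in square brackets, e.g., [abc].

[hamohivog]

A Glottal Epenthesis: [amogibog] → [hamogibog]
B Cluster Reduction: no change — [hamogibog]
C Spirantization: [hamogibog] → [hamohivog]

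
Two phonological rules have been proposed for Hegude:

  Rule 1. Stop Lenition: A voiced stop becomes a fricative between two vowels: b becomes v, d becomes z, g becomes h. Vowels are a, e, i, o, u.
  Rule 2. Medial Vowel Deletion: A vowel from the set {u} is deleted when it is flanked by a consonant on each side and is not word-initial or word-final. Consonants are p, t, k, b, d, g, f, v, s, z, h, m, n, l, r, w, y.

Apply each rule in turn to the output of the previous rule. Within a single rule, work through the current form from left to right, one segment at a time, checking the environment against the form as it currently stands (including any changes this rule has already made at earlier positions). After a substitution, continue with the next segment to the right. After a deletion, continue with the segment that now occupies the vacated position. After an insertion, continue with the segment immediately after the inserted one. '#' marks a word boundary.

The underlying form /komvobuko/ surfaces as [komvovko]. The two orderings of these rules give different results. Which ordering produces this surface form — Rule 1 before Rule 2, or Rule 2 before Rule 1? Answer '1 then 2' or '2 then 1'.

Order 1 then 2:
  1 Stop Lenition: [komvobuko] → [komvovuko]
  2 Medial Vowel Deletion: [komvovuko] → [komvovko]
  result: [komvovko]
Order 2 then 1:
  2 Medial Vowel Deletion: [komvobuko] → [komvobko]
  1 Stop Lenition: no change — [komvobko]
  result: [komvobko]

1 then 2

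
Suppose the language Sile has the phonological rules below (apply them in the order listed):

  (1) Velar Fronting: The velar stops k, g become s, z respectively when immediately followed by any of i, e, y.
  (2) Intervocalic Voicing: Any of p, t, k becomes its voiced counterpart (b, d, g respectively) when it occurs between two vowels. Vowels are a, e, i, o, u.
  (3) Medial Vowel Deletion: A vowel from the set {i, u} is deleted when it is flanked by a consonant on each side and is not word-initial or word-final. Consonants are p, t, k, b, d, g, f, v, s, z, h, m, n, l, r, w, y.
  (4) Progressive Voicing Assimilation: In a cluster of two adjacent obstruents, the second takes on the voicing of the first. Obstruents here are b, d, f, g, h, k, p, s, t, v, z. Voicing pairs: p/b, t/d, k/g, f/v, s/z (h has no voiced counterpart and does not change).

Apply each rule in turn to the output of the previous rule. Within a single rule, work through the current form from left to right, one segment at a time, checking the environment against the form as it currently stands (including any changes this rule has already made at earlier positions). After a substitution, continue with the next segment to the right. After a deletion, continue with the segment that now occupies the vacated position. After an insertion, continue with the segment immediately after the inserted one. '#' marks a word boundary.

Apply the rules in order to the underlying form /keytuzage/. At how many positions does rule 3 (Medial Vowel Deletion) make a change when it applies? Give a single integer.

(1) Velar Fronting: [keytuzage] → [seytuzaze]
(2) Intervocalic Voicing: no change — [seytuzaze]
(3) Medial Vowel Deletion: [seytuzaze] → [seytzaze]
(4) Progressive Voicing Assimilation: [seytzaze] → [seytsaze]
Rule 3 changed 1 position(s).

1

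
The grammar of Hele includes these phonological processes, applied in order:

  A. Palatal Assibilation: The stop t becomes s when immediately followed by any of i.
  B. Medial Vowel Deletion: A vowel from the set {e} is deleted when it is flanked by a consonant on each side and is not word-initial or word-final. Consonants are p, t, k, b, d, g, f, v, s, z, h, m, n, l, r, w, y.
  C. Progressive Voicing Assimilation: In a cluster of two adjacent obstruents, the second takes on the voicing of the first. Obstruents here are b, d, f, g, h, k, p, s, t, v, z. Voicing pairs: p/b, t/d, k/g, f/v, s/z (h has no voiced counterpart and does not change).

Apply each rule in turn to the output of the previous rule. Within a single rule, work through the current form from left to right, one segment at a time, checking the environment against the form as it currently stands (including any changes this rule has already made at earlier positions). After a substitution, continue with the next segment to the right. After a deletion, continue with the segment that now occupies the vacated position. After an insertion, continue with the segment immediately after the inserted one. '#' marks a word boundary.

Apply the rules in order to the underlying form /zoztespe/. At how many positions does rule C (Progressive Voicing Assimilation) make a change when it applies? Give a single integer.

3

A Palatal Assibilation: no change — [zoztespe]
B Medial Vowel Deletion: [zoztespe] → [zoztspe]
C Progressive Voicing Assimilation: [zoztspe] → [zozdzbe]
Rule C changed 3 position(s).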